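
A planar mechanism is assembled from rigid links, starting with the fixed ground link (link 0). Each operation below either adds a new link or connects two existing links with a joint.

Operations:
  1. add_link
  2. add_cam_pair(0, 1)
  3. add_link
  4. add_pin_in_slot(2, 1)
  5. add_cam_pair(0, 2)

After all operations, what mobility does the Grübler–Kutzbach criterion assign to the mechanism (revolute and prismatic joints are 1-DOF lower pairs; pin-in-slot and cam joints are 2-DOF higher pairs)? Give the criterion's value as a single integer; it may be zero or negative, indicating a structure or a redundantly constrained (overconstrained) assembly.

link 0 = ground. State L|J1|J2 = 1|0|0
+link1  2|0|0
C(0,1) f=2→J2  2|0|1
+link2  3|0|1
PS(2,1) f=2→J2  3|0|2
C(0,2) f=2→J2  3|0|3
M = 3(3−1)−2·0−3 = 6−0−3 = 3

M = 3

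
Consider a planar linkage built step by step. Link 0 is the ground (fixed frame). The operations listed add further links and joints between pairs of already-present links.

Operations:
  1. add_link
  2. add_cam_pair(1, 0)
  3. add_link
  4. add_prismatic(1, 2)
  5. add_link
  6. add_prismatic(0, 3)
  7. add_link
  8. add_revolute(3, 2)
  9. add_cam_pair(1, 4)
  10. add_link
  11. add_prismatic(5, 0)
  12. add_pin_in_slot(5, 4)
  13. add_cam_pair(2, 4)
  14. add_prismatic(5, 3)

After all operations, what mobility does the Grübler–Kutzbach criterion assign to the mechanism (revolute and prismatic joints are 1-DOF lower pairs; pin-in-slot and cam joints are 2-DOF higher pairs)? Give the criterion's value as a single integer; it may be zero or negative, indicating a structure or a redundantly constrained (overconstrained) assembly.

M = 1

(L,J1,J2)=(1,0,0); link0 fixed
link1: (2,0,0)
C 1-0 [J2]: (2,0,1)
link2: (3,0,1)
P 1-2 [J1]: (3,1,1)
link3: (4,1,1)
P 0-3 [J1]: (4,2,1)
link4: (5,2,1)
R 3-2 [J1]: (5,3,1)
C 1-4 [J2]: (5,3,2)
link5: (6,3,2)
P 5-0 [J1]: (6,4,2)
PS 5-4 [J2]: (6,4,3)
C 2-4 [J2]: (6,4,4)
P 5-3 [J1]: (6,5,4)
Grübler: 3·5 − 2·5 − 4 = 1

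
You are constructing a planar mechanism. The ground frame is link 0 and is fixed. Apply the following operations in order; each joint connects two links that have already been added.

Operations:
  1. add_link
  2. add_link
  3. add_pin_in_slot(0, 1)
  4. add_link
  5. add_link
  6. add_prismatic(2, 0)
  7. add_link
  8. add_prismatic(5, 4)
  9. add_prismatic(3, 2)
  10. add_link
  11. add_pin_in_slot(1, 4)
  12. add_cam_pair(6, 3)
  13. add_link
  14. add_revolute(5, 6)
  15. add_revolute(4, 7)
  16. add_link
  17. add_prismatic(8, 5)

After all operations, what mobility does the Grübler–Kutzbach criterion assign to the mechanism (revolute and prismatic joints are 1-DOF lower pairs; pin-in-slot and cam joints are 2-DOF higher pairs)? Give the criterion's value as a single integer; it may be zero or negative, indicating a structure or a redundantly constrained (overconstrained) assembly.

M = 9

(L,J1,J2)=(1,0,0); link0 fixed
link1: (2,0,0)
link2: (3,0,0)
PS 0-1 [J2]: (3,0,1)
link3: (4,0,1)
link4: (5,0,1)
P 2-0 [J1]: (5,1,1)
link5: (6,1,1)
P 5-4 [J1]: (6,2,1)
P 3-2 [J1]: (6,3,1)
link6: (7,3,1)
PS 1-4 [J2]: (7,3,2)
C 6-3 [J2]: (7,3,3)
link7: (8,3,3)
R 5-6 [J1]: (8,4,3)
R 4-7 [J1]: (8,5,3)
link8: (9,5,3)
P 8-5 [J1]: (9,6,3)
Grübler: 3·8 − 2·6 − 3 = 9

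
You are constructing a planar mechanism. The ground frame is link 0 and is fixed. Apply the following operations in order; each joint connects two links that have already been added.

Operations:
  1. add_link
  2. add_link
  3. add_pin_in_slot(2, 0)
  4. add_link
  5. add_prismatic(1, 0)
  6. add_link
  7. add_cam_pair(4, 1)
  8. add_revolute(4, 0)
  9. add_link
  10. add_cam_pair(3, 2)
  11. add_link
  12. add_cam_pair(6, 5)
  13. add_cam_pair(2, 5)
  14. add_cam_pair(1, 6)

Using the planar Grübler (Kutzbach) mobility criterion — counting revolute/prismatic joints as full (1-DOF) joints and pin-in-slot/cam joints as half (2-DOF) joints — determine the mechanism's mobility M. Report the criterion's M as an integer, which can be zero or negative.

M = 8

L=1 J1=0 J2=0
add link → L=2 J1=0 J2=0
add link → L=3 J1=0 J2=0
PS@2,0 dof=2 J2 → L=3 J1=0 J2=1
add link → L=4 J1=0 J2=1
P@1,0 dof=1 J1 → L=4 J1=1 J2=1
add link → L=5 J1=1 J2=1
C@4,1 dof=2 J2 → L=5 J1=1 J2=2
R@4,0 dof=1 J1 → L=5 J1=2 J2=2
add link → L=6 J1=2 J2=2
C@3,2 dof=2 J2 → L=6 J1=2 J2=3
add link → L=7 J1=2 J2=3
C@6,5 dof=2 J2 → L=7 J1=2 J2=4
C@2,5 dof=2 J2 → L=7 J1=2 J2=5
C@1,6 dof=2 J2 → L=7 J1=2 J2=6
M=3(L−1)−2J1−J2=3·6−2·2−6=8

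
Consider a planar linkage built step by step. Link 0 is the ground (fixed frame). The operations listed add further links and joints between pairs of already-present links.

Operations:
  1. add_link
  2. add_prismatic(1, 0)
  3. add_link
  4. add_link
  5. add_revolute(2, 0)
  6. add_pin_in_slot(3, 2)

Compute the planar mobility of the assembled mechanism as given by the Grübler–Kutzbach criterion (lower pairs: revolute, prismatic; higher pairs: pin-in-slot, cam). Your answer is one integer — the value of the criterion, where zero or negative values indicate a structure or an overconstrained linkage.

M = 4

ground; <1,0,0>
#1 <2,0,0>
P:1↔0 J1 <2,1,0>
#2 <3,1,0>
#3 <4,1,0>
R:2↔0 J1 <4,2,0>
PS:3↔2 J2 <4,2,1>
3×3 − 2×2 − 1×1 = 4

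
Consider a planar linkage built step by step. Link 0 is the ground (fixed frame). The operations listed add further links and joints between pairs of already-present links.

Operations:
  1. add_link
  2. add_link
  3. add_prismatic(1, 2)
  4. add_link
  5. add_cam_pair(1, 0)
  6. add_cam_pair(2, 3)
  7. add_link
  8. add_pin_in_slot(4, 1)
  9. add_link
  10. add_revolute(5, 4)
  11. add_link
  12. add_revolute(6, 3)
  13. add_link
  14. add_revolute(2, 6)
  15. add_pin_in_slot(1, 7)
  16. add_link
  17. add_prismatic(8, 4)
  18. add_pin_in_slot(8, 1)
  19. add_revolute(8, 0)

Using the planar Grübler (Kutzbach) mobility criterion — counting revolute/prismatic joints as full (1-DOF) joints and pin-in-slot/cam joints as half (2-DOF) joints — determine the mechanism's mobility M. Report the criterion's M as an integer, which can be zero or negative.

M = 7

L=1 J1=0 J2=0
add link → L=2 J1=0 J2=0
add link → L=3 J1=0 J2=0
P@1,2 dof=1 J1 → L=3 J1=1 J2=0
add link → L=4 J1=1 J2=0
C@1,0 dof=2 J2 → L=4 J1=1 J2=1
C@2,3 dof=2 J2 → L=4 J1=1 J2=2
add link → L=5 J1=1 J2=2
PS@4,1 dof=2 J2 → L=5 J1=1 J2=3
add link → L=6 J1=1 J2=3
R@5,4 dof=1 J1 → L=6 J1=2 J2=3
add link → L=7 J1=2 J2=3
R@6,3 dof=1 J1 → L=7 J1=3 J2=3
add link → L=8 J1=3 J2=3
R@2,6 dof=1 J1 → L=8 J1=4 J2=3
PS@1,7 dof=2 J2 → L=8 J1=4 J2=4
add link → L=9 J1=4 J2=4
P@8,4 dof=1 J1 → L=9 J1=5 J2=4
PS@8,1 dof=2 J2 → L=9 J1=5 J2=5
R@8,0 dof=1 J1 → L=9 J1=6 J2=5
M=3(L−1)−2J1−J2=3·8−2·6−5=7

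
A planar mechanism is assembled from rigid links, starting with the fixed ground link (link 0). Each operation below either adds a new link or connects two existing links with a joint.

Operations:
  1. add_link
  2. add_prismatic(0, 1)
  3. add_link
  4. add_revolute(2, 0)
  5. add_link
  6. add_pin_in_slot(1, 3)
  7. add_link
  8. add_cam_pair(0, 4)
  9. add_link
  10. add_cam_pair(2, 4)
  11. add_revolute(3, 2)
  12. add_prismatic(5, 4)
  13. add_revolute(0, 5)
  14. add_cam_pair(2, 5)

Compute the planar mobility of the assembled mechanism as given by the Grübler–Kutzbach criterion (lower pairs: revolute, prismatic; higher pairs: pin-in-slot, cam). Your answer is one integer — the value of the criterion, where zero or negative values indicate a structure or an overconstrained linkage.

link 0 = ground. State L|J1|J2 = 1|0|0
+link1  2|0|0
P(0,1) f=1→J1  2|1|0
+link2  3|1|0
R(2,0) f=1→J1  3|2|0
+link3  4|2|0
PS(1,3) f=2→J2  4|2|1
+link4  5|2|1
C(0,4) f=2→J2  5|2|2
+link5  6|2|2
C(2,4) f=2→J2  6|2|3
R(3,2) f=1→J1  6|3|3
P(5,4) f=1→J1  6|4|3
R(0,5) f=1→J1  6|5|3
C(2,5) f=2→J2  6|5|4
M = 3(6−1)−2·5−4 = 15−10−4 = 1

M = 1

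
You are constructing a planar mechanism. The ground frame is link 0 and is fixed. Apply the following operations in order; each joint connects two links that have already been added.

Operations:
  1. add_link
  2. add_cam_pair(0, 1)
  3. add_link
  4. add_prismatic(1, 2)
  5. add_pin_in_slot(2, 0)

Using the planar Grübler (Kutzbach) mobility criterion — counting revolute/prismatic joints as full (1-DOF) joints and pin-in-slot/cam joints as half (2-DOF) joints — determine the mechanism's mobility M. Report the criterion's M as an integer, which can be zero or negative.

M = 2

link 0 = ground. State L|J1|J2 = 1|0|0
+link1  2|0|0
C(0,1) f=2→J2  2|0|1
+link2  3|0|1
P(1,2) f=1→J1  3|1|1
PS(2,0) f=2→J2  3|1|2
M = 3(3−1)−2·1−2 = 6−2−2 = 2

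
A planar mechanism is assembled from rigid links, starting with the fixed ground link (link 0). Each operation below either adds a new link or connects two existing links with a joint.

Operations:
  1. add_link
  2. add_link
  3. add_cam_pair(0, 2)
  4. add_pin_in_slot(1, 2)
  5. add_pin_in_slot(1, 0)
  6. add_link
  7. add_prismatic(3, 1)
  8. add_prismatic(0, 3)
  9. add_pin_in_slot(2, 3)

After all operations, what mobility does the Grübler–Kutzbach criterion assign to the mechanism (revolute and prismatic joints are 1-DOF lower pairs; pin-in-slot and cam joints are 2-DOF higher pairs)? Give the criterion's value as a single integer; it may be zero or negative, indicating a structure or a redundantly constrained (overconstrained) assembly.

M = 1

L=1 J1=0 J2=0
add link → L=2 J1=0 J2=0
add link → L=3 J1=0 J2=0
C@0,2 dof=2 J2 → L=3 J1=0 J2=1
PS@1,2 dof=2 J2 → L=3 J1=0 J2=2
PS@1,0 dof=2 J2 → L=3 J1=0 J2=3
add link → L=4 J1=0 J2=3
P@3,1 dof=1 J1 → L=4 J1=1 J2=3
P@0,3 dof=1 J1 → L=4 J1=2 J2=3
PS@2,3 dof=2 J2 → L=4 J1=2 J2=4
M=3(L−1)−2J1−J2=3·3−2·2−4=1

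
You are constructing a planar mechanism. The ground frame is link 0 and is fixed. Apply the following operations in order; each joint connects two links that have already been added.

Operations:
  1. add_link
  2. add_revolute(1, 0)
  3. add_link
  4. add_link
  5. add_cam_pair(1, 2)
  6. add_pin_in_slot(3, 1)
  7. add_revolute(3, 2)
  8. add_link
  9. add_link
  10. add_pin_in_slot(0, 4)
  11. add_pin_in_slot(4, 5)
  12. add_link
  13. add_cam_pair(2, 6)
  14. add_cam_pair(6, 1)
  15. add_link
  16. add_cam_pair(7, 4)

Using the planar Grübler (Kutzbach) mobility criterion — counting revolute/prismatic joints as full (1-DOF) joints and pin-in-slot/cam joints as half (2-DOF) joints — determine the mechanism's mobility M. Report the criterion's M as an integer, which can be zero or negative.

M = 10

(L,J1,J2)=(1,0,0); link0 fixed
link1: (2,0,0)
R 1-0 [J1]: (2,1,0)
link2: (3,1,0)
link3: (4,1,0)
C 1-2 [J2]: (4,1,1)
PS 3-1 [J2]: (4,1,2)
R 3-2 [J1]: (4,2,2)
link4: (5,2,2)
link5: (6,2,2)
PS 0-4 [J2]: (6,2,3)
PS 4-5 [J2]: (6,2,4)
link6: (7,2,4)
C 2-6 [J2]: (7,2,5)
C 6-1 [J2]: (7,2,6)
link7: (8,2,6)
C 7-4 [J2]: (8,2,7)
Grübler: 3·7 − 2·2 − 7 = 10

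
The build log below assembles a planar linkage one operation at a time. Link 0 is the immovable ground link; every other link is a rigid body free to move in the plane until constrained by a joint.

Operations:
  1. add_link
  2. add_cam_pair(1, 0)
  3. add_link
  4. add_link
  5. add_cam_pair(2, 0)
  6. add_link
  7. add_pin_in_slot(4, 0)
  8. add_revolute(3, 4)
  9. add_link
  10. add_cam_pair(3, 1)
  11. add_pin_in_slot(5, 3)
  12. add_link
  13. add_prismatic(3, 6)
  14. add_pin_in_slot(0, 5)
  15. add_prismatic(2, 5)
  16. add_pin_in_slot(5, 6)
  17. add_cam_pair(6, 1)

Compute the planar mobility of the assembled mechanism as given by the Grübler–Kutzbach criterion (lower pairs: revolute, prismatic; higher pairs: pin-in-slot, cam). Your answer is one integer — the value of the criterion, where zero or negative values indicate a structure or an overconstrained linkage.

ground; <1,0,0>
#1 <2,0,0>
C:1↔0 J2 <2,0,1>
#2 <3,0,1>
#3 <4,0,1>
C:2↔0 J2 <4,0,2>
#4 <5,0,2>
PS:4↔0 J2 <5,0,3>
R:3↔4 J1 <5,1,3>
#5 <6,1,3>
C:3↔1 J2 <6,1,4>
PS:5↔3 J2 <6,1,5>
#6 <7,1,5>
P:3↔6 J1 <7,2,5>
PS:0↔5 J2 <7,2,6>
P:2↔5 J1 <7,3,6>
PS:5↔6 J2 <7,3,7>
C:6↔1 J2 <7,3,8>
3×6 − 2×3 − 1×8 = 4

M = 4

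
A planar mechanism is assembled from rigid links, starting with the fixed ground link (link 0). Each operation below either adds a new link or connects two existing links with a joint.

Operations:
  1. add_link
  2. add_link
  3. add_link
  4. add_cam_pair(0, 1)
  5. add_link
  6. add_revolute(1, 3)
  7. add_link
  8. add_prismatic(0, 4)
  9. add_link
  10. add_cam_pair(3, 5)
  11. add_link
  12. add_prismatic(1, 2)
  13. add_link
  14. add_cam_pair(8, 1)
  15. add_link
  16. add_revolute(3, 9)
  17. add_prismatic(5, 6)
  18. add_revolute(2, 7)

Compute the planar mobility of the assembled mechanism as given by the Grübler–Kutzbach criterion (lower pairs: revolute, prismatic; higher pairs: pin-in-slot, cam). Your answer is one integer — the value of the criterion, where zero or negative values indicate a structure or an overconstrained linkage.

M = 12

ground; <1,0,0>
#1 <2,0,0>
#2 <3,0,0>
#3 <4,0,0>
C:0↔1 J2 <4,0,1>
#4 <5,0,1>
R:1↔3 J1 <5,1,1>
#5 <6,1,1>
P:0↔4 J1 <6,2,1>
#6 <7,2,1>
C:3↔5 J2 <7,2,2>
#7 <8,2,2>
P:1↔2 J1 <8,3,2>
#8 <9,3,2>
C:8↔1 J2 <9,3,3>
#9 <10,3,3>
R:3↔9 J1 <10,4,3>
P:5↔6 J1 <10,5,3>
R:2↔7 J1 <10,6,3>
3×9 − 2×6 − 1×3 = 12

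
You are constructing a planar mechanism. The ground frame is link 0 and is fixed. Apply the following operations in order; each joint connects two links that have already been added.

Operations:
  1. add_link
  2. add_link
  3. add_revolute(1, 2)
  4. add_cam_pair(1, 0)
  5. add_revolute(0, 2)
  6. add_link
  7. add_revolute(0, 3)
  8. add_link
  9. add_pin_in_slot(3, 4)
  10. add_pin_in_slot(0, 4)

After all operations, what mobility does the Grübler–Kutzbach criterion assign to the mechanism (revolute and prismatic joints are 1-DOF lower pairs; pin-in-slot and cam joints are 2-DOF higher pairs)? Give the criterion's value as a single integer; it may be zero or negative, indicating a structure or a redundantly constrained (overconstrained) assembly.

M = 3

(L,J1,J2)=(1,0,0); link0 fixed
link1: (2,0,0)
link2: (3,0,0)
R 1-2 [J1]: (3,1,0)
C 1-0 [J2]: (3,1,1)
R 0-2 [J1]: (3,2,1)
link3: (4,2,1)
R 0-3 [J1]: (4,3,1)
link4: (5,3,1)
PS 3-4 [J2]: (5,3,2)
PS 0-4 [J2]: (5,3,3)
Grübler: 3·4 − 2·3 − 3 = 3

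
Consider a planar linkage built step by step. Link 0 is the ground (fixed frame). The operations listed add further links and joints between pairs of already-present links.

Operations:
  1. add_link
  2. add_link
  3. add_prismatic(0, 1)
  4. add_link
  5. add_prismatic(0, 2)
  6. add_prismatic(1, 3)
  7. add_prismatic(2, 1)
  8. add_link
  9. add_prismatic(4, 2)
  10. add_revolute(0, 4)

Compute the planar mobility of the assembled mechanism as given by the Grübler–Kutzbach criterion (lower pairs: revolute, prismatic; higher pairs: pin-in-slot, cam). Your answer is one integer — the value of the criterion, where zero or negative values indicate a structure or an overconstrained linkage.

M = 0

(L,J1,J2)=(1,0,0); link0 fixed
link1: (2,0,0)
link2: (3,0,0)
P 0-1 [J1]: (3,1,0)
link3: (4,1,0)
P 0-2 [J1]: (4,2,0)
P 1-3 [J1]: (4,3,0)
P 2-1 [J1]: (4,4,0)
link4: (5,4,0)
P 4-2 [J1]: (5,5,0)
R 0-4 [J1]: (5,6,0)
Grübler: 3·4 − 2·6 − 0 = 0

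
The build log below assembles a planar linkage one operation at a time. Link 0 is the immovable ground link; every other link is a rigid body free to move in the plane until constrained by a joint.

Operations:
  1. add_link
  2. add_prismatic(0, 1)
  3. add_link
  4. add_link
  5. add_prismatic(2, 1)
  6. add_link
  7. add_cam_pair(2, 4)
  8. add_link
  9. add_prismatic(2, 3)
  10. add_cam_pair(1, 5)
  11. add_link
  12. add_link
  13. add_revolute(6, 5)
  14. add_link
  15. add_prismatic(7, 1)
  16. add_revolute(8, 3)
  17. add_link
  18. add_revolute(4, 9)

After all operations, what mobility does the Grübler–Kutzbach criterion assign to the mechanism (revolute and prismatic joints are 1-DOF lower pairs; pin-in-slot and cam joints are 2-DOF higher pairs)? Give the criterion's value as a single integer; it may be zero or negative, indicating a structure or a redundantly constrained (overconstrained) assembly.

ground; <1,0,0>
#1 <2,0,0>
P:0↔1 J1 <2,1,0>
#2 <3,1,0>
#3 <4,1,0>
P:2↔1 J1 <4,2,0>
#4 <5,2,0>
C:2↔4 J2 <5,2,1>
#5 <6,2,1>
P:2↔3 J1 <6,3,1>
C:1↔5 J2 <6,3,2>
#6 <7,3,2>
#7 <8,3,2>
R:6↔5 J1 <8,4,2>
#8 <9,4,2>
P:7↔1 J1 <9,5,2>
R:8↔3 J1 <9,6,2>
#9 <10,6,2>
R:4↔9 J1 <10,7,2>
3×9 − 2×7 − 1×2 = 11

M = 11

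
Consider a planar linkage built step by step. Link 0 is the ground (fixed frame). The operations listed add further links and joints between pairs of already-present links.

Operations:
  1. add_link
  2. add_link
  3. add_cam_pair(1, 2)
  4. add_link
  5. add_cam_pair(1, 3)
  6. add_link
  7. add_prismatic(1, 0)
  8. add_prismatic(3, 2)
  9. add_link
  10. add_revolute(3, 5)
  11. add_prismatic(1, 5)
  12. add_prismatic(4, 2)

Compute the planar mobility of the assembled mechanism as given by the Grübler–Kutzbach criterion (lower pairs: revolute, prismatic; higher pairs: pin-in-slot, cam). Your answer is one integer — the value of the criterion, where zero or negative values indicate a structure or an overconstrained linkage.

link 0 = ground. State L|J1|J2 = 1|0|0
+link1  2|0|0
+link2  3|0|0
C(1,2) f=2→J2  3|0|1
+link3  4|0|1
C(1,3) f=2→J2  4|0|2
+link4  5|0|2
P(1,0) f=1→J1  5|1|2
P(3,2) f=1→J1  5|2|2
+link5  6|2|2
R(3,5) f=1→J1  6|3|2
P(1,5) f=1→J1  6|4|2
P(4,2) f=1→J1  6|5|2
M = 3(6−1)−2·5−2 = 15−10−2 = 3

M = 3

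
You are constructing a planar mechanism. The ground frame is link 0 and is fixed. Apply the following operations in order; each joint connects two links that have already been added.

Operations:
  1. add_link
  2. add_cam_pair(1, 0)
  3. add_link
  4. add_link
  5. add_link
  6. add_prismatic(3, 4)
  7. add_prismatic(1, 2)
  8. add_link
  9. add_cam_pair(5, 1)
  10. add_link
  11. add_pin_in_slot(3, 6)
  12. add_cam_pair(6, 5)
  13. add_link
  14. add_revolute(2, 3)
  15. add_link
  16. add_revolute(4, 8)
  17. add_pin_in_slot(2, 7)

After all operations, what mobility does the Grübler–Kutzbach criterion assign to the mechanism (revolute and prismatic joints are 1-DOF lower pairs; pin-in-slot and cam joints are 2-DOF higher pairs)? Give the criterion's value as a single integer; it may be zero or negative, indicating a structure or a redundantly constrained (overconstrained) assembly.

M = 11

L=1 J1=0 J2=0
add link → L=2 J1=0 J2=0
C@1,0 dof=2 J2 → L=2 J1=0 J2=1
add link → L=3 J1=0 J2=1
add link → L=4 J1=0 J2=1
add link → L=5 J1=0 J2=1
P@3,4 dof=1 J1 → L=5 J1=1 J2=1
P@1,2 dof=1 J1 → L=5 J1=2 J2=1
add link → L=6 J1=2 J2=1
C@5,1 dof=2 J2 → L=6 J1=2 J2=2
add link → L=7 J1=2 J2=2
PS@3,6 dof=2 J2 → L=7 J1=2 J2=3
C@6,5 dof=2 J2 → L=7 J1=2 J2=4
add link → L=8 J1=2 J2=4
R@2,3 dof=1 J1 → L=8 J1=3 J2=4
add link → L=9 J1=3 J2=4
R@4,8 dof=1 J1 → L=9 J1=4 J2=4
PS@2,7 dof=2 J2 → L=9 J1=4 J2=5
M=3(L−1)−2J1−J2=3·8−2·4−5=11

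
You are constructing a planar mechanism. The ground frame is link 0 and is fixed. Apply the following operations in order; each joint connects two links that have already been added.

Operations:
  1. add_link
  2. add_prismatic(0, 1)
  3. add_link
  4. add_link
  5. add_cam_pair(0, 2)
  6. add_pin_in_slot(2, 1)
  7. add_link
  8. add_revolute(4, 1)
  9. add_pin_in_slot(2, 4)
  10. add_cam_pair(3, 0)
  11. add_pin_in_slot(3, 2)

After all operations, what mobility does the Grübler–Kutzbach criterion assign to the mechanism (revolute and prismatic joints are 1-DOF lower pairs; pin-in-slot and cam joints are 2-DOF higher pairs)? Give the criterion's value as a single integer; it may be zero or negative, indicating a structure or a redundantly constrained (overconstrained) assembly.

M = 3

L=1 J1=0 J2=0
add link → L=2 J1=0 J2=0
P@0,1 dof=1 J1 → L=2 J1=1 J2=0
add link → L=3 J1=1 J2=0
add link → L=4 J1=1 J2=0
C@0,2 dof=2 J2 → L=4 J1=1 J2=1
PS@2,1 dof=2 J2 → L=4 J1=1 J2=2
add link → L=5 J1=1 J2=2
R@4,1 dof=1 J1 → L=5 J1=2 J2=2
PS@2,4 dof=2 J2 → L=5 J1=2 J2=3
C@3,0 dof=2 J2 → L=5 J1=2 J2=4
PS@3,2 dof=2 J2 → L=5 J1=2 J2=5
M=3(L−1)−2J1−J2=3·4−2·2−5=3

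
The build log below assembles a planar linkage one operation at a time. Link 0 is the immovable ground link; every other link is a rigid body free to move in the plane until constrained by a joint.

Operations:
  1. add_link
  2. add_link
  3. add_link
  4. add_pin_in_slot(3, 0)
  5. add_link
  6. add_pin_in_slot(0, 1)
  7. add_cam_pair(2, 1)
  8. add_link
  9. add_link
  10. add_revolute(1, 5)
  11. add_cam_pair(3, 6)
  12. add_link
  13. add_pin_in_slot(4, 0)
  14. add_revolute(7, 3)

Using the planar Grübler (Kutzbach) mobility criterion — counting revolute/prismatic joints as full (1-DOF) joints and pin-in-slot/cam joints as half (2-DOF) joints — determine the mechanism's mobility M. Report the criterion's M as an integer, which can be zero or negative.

M = 12

link 0 = ground. State L|J1|J2 = 1|0|0
+link1  2|0|0
+link2  3|0|0
+link3  4|0|0
PS(3,0) f=2→J2  4|0|1
+link4  5|0|1
PS(0,1) f=2→J2  5|0|2
C(2,1) f=2→J2  5|0|3
+link5  6|0|3
+link6  7|0|3
R(1,5) f=1→J1  7|1|3
C(3,6) f=2→J2  7|1|4
+link7  8|1|4
PS(4,0) f=2→J2  8|1|5
R(7,3) f=1→J1  8|2|5
M = 3(8−1)−2·2−5 = 21−4−5 = 12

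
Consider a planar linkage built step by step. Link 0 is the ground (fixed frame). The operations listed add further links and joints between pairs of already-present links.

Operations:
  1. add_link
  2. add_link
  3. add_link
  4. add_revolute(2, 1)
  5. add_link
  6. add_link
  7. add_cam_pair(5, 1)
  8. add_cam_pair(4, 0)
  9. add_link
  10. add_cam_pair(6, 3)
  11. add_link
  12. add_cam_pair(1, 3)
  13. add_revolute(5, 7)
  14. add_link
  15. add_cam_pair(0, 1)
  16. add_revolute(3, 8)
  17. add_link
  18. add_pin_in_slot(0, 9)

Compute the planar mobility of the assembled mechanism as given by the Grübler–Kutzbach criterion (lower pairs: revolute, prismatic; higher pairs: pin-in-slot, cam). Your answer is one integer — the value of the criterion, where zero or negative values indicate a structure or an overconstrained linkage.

(L,J1,J2)=(1,0,0); link0 fixed
link1: (2,0,0)
link2: (3,0,0)
link3: (4,0,0)
R 2-1 [J1]: (4,1,0)
link4: (5,1,0)
link5: (6,1,0)
C 5-1 [J2]: (6,1,1)
C 4-0 [J2]: (6,1,2)
link6: (7,1,2)
C 6-3 [J2]: (7,1,3)
link7: (8,1,3)
C 1-3 [J2]: (8,1,4)
R 5-7 [J1]: (8,2,4)
link8: (9,2,4)
C 0-1 [J2]: (9,2,5)
R 3-8 [J1]: (9,3,5)
link9: (10,3,5)
PS 0-9 [J2]: (10,3,6)
Grübler: 3·9 − 2·3 − 6 = 15

M = 15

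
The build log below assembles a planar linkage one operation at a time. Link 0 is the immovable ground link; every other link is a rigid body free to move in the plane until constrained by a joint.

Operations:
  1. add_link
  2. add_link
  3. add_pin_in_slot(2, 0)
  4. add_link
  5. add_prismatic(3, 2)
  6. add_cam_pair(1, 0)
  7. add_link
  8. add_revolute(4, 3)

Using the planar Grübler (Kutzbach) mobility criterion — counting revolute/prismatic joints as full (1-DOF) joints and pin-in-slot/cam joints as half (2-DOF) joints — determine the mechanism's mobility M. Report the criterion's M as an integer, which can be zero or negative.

[1;0;0] (link 0 is ground)
L+ [2;0;0]
L+ [3;0;0]
PS(2,0)∈J2 [3;0;1]
L+ [4;0;1]
P(3,2)∈J1 [4;1;1]
C(1,0)∈J2 [4;1;2]
L+ [5;1;2]
R(4,3)∈J1 [5;2;2]
mobility = 12 − 4 − 2 = 6

M = 6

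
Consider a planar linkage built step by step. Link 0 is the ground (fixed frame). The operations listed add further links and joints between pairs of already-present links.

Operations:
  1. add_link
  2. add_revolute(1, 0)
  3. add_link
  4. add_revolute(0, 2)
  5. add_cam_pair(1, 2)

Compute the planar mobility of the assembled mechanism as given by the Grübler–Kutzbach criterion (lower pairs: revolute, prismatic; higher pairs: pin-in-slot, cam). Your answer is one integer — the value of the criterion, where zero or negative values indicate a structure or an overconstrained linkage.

link 0 = ground. State L|J1|J2 = 1|0|0
+link1  2|0|0
R(1,0) f=1→J1  2|1|0
+link2  3|1|0
R(0,2) f=1→J1  3|2|0
C(1,2) f=2→J2  3|2|1
M = 3(3−1)−2·2−1 = 6−4−1 = 1

M = 1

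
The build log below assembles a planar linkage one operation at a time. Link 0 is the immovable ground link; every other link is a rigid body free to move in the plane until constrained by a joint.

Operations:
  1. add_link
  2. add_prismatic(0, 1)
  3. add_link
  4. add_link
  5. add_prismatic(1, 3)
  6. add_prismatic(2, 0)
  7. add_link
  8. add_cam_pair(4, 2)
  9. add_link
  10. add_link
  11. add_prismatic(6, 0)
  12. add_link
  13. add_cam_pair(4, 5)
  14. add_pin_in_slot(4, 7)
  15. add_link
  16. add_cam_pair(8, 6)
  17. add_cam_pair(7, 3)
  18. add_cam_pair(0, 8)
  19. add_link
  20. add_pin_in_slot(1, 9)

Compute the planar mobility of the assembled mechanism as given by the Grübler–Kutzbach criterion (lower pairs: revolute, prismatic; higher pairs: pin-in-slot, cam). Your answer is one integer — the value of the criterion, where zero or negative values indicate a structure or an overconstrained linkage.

ground; <1,0,0>
#1 <2,0,0>
P:0↔1 J1 <2,1,0>
#2 <3,1,0>
#3 <4,1,0>
P:1↔3 J1 <4,2,0>
P:2↔0 J1 <4,3,0>
#4 <5,3,0>
C:4↔2 J2 <5,3,1>
#5 <6,3,1>
#6 <7,3,1>
P:6↔0 J1 <7,4,1>
#7 <8,4,1>
C:4↔5 J2 <8,4,2>
PS:4↔7 J2 <8,4,3>
#8 <9,4,3>
C:8↔6 J2 <9,4,4>
C:7↔3 J2 <9,4,5>
C:0↔8 J2 <9,4,6>
#9 <10,4,6>
PS:1↔9 J2 <10,4,7>
3×9 − 2×4 − 1×7 = 12

M = 12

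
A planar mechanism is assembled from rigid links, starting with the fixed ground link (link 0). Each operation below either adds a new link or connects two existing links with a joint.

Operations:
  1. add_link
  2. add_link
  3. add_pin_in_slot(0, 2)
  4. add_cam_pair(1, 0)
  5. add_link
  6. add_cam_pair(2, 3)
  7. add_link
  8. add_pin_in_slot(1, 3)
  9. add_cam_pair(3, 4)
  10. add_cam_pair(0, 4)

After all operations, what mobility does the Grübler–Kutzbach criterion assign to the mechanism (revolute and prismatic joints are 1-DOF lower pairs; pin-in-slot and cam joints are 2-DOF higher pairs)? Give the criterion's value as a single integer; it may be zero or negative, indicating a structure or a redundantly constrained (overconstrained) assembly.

M = 6

(L,J1,J2)=(1,0,0); link0 fixed
link1: (2,0,0)
link2: (3,0,0)
PS 0-2 [J2]: (3,0,1)
C 1-0 [J2]: (3,0,2)
link3: (4,0,2)
C 2-3 [J2]: (4,0,3)
link4: (5,0,3)
PS 1-3 [J2]: (5,0,4)
C 3-4 [J2]: (5,0,5)
C 0-4 [J2]: (5,0,6)
Grübler: 3·4 − 2·0 − 6 = 6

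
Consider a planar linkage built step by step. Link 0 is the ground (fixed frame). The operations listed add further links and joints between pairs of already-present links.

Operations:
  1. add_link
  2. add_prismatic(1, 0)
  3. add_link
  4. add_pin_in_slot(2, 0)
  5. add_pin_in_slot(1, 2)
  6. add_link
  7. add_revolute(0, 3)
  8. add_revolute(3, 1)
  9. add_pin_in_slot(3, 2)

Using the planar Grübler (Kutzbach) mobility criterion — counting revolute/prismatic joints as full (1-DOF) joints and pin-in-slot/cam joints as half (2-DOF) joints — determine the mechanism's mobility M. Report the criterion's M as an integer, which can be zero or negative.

ground; <1,0,0>
#1 <2,0,0>
P:1↔0 J1 <2,1,0>
#2 <3,1,0>
PS:2↔0 J2 <3,1,1>
PS:1↔2 J2 <3,1,2>
#3 <4,1,2>
R:0↔3 J1 <4,2,2>
R:3↔1 J1 <4,3,2>
PS:3↔2 J2 <4,3,3>
3×3 − 2×3 − 1×3 = 0

M = 0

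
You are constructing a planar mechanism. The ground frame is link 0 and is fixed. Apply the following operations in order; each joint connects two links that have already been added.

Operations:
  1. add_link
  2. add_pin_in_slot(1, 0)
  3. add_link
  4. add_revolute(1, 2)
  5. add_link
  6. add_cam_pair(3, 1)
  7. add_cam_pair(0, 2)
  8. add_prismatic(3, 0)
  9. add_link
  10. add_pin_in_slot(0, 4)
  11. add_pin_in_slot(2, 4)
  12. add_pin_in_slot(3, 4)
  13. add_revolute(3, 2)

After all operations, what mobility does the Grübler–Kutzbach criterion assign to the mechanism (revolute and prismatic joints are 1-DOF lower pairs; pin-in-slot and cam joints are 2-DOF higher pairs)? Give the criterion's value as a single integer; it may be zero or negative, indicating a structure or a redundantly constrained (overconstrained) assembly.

M = 0

ground; <1,0,0>
#1 <2,0,0>
PS:1↔0 J2 <2,0,1>
#2 <3,0,1>
R:1↔2 J1 <3,1,1>
#3 <4,1,1>
C:3↔1 J2 <4,1,2>
C:0↔2 J2 <4,1,3>
P:3↔0 J1 <4,2,3>
#4 <5,2,3>
PS:0↔4 J2 <5,2,4>
PS:2↔4 J2 <5,2,5>
PS:3↔4 J2 <5,2,6>
R:3↔2 J1 <5,3,6>
3×4 − 2×3 − 1×6 = 0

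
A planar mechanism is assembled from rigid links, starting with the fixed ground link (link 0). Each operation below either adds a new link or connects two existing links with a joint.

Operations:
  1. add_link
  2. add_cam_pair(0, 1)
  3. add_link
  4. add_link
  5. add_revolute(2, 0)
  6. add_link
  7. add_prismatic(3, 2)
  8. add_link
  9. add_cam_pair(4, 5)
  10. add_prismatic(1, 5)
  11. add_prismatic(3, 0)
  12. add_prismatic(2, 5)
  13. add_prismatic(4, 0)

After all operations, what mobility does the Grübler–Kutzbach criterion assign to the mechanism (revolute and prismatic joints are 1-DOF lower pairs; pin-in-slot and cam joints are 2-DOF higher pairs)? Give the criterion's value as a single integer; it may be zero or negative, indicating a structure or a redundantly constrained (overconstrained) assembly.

M = 1

ground; <1,0,0>
#1 <2,0,0>
C:0↔1 J2 <2,0,1>
#2 <3,0,1>
#3 <4,0,1>
R:2↔0 J1 <4,1,1>
#4 <5,1,1>
P:3↔2 J1 <5,2,1>
#5 <6,2,1>
C:4↔5 J2 <6,2,2>
P:1↔5 J1 <6,3,2>
P:3↔0 J1 <6,4,2>
P:2↔5 J1 <6,5,2>
P:4↔0 J1 <6,6,2>
3×5 − 2×6 − 1×2 = 1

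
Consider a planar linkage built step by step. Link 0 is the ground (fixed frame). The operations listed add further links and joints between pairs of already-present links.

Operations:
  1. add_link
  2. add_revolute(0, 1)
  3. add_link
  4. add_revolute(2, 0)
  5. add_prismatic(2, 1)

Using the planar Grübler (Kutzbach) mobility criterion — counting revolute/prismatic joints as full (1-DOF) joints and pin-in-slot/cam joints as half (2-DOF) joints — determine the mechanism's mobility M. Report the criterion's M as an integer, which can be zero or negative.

link 0 = ground. State L|J1|J2 = 1|0|0
+link1  2|0|0
R(0,1) f=1→J1  2|1|0
+link2  3|1|0
R(2,0) f=1→J1  3|2|0
P(2,1) f=1→J1  3|3|0
M = 3(3−1)−2·3−0 = 6−6−0 = 0

M = 0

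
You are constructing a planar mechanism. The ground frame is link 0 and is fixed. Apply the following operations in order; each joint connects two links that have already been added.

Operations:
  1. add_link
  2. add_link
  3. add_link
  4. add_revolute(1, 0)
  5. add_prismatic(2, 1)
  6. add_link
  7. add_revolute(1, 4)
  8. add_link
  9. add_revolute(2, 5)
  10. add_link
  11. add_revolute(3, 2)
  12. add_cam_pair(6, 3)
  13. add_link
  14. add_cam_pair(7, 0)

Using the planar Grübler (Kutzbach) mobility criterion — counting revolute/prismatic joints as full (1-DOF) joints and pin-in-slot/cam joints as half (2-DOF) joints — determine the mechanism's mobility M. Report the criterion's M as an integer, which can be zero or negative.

M = 9

ground; <1,0,0>
#1 <2,0,0>
#2 <3,0,0>
#3 <4,0,0>
R:1↔0 J1 <4,1,0>
P:2↔1 J1 <4,2,0>
#4 <5,2,0>
R:1↔4 J1 <5,3,0>
#5 <6,3,0>
R:2↔5 J1 <6,4,0>
#6 <7,4,0>
R:3↔2 J1 <7,5,0>
C:6↔3 J2 <7,5,1>
#7 <8,5,1>
C:7↔0 J2 <8,5,2>
3×7 − 2×5 − 1×2 = 9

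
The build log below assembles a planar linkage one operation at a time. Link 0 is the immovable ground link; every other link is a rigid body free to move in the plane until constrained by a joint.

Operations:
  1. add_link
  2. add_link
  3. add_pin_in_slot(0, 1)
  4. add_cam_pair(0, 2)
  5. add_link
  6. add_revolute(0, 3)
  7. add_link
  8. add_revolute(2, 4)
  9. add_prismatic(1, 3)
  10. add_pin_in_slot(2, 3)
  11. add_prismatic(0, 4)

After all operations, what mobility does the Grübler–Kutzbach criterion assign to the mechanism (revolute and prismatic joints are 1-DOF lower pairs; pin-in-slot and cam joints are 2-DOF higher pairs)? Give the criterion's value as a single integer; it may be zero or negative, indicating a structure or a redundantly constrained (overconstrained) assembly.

M = 1

(L,J1,J2)=(1,0,0); link0 fixed
link1: (2,0,0)
link2: (3,0,0)
PS 0-1 [J2]: (3,0,1)
C 0-2 [J2]: (3,0,2)
link3: (4,0,2)
R 0-3 [J1]: (4,1,2)
link4: (5,1,2)
R 2-4 [J1]: (5,2,2)
P 1-3 [J1]: (5,3,2)
PS 2-3 [J2]: (5,3,3)
P 0-4 [J1]: (5,4,3)
Grübler: 3·4 − 2·4 − 3 = 1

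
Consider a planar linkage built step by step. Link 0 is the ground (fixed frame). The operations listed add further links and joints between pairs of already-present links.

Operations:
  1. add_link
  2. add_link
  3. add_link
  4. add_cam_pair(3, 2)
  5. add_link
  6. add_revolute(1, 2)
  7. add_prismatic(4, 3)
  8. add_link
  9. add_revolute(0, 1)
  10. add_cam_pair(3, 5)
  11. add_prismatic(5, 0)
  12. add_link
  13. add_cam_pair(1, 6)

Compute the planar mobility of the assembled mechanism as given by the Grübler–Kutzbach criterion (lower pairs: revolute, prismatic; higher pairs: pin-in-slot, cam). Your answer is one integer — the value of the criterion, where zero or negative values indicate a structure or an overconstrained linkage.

M = 7

[1;0;0] (link 0 is ground)
L+ [2;0;0]
L+ [3;0;0]
L+ [4;0;0]
C(3,2)∈J2 [4;0;1]
L+ [5;0;1]
R(1,2)∈J1 [5;1;1]
P(4,3)∈J1 [5;2;1]
L+ [6;2;1]
R(0,1)∈J1 [6;3;1]
C(3,5)∈J2 [6;3;2]
P(5,0)∈J1 [6;4;2]
L+ [7;4;2]
C(1,6)∈J2 [7;4;3]
mobility = 18 − 8 − 3 = 7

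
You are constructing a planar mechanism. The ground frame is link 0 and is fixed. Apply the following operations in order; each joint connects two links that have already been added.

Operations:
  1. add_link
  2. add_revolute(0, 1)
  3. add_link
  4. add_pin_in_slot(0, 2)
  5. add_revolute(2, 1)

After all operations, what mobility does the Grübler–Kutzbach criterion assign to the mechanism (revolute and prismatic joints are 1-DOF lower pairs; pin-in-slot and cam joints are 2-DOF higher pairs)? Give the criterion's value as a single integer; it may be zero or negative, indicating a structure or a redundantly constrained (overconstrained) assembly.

M = 1

ground; <1,0,0>
#1 <2,0,0>
R:0↔1 J1 <2,1,0>
#2 <3,1,0>
PS:0↔2 J2 <3,1,1>
R:2↔1 J1 <3,2,1>
3×2 − 2×2 − 1×1 = 1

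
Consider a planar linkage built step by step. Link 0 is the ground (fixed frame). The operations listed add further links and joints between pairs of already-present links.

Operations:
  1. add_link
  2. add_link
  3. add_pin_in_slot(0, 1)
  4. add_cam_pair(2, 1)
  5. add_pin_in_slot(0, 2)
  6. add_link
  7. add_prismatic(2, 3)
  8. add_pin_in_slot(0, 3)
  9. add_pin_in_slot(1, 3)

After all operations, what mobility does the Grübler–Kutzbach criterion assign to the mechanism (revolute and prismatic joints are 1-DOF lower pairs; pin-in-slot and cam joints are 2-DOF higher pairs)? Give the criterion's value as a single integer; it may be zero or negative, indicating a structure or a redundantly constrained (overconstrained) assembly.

M = 2

link 0 = ground. State L|J1|J2 = 1|0|0
+link1  2|0|0
+link2  3|0|0
PS(0,1) f=2→J2  3|0|1
C(2,1) f=2→J2  3|0|2
PS(0,2) f=2→J2  3|0|3
+link3  4|0|3
P(2,3) f=1→J1  4|1|3
PS(0,3) f=2→J2  4|1|4
PS(1,3) f=2→J2  4|1|5
M = 3(4−1)−2·1−5 = 9−2−5 = 2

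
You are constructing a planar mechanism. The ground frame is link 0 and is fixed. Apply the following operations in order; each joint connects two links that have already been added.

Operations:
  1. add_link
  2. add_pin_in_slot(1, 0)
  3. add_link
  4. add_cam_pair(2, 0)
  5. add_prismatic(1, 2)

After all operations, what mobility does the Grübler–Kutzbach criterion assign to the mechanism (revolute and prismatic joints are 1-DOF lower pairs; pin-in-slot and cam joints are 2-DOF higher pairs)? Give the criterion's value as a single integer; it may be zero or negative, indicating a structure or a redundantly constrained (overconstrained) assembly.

M = 2

[1;0;0] (link 0 is ground)
L+ [2;0;0]
PS(1,0)∈J2 [2;0;1]
L+ [3;0;1]
C(2,0)∈J2 [3;0;2]
P(1,2)∈J1 [3;1;2]
mobility = 6 − 2 − 2 = 2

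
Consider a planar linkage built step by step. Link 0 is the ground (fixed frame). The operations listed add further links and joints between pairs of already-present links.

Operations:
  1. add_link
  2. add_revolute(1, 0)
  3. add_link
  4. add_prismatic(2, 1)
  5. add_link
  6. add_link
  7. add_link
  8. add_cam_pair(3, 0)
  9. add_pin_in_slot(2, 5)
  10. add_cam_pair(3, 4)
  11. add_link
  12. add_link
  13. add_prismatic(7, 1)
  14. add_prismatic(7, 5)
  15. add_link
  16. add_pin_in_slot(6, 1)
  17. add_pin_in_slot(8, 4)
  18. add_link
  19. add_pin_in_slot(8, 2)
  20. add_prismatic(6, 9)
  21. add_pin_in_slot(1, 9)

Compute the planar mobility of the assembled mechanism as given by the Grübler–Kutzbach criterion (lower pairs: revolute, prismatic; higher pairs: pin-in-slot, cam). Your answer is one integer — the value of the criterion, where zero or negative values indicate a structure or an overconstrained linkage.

link 0 = ground. State L|J1|J2 = 1|0|0
+link1  2|0|0
R(1,0) f=1→J1  2|1|0
+link2  3|1|0
P(2,1) f=1→J1  3|2|0
+link3  4|2|0
+link4  5|2|0
+link5  6|2|0
C(3,0) f=2→J2  6|2|1
PS(2,5) f=2→J2  6|2|2
C(3,4) f=2→J2  6|2|3
+link6  7|2|3
+link7  8|2|3
P(7,1) f=1→J1  8|3|3
P(7,5) f=1→J1  8|4|3
+link8  9|4|3
PS(6,1) f=2→J2  9|4|4
PS(8,4) f=2→J2  9|4|5
+link9  10|4|5
PS(8,2) f=2→J2  10|4|6
P(6,9) f=1→J1  10|5|6
PS(1,9) f=2→J2  10|5|7
M = 3(10−1)−2·5−7 = 27−10−7 = 10

M = 10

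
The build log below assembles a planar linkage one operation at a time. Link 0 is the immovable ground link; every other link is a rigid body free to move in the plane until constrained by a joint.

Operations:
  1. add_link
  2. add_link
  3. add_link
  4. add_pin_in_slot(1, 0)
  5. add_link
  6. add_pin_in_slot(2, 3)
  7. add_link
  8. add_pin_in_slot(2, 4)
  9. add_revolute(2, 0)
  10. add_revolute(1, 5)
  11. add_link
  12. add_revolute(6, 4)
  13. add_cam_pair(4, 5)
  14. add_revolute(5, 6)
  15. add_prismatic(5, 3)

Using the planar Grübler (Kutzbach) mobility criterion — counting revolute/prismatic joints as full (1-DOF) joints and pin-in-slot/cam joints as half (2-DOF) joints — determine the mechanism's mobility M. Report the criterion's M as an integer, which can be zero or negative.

M = 4

link 0 = ground. State L|J1|J2 = 1|0|0
+link1  2|0|0
+link2  3|0|0
+link3  4|0|0
PS(1,0) f=2→J2  4|0|1
+link4  5|0|1
PS(2,3) f=2→J2  5|0|2
+link5  6|0|2
PS(2,4) f=2→J2  6|0|3
R(2,0) f=1→J1  6|1|3
R(1,5) f=1→J1  6|2|3
+link6  7|2|3
R(6,4) f=1→J1  7|3|3
C(4,5) f=2→J2  7|3|4
R(5,6) f=1→J1  7|4|4
P(5,3) f=1→J1  7|5|4
M = 3(7−1)−2·5−4 = 18−10−4 = 4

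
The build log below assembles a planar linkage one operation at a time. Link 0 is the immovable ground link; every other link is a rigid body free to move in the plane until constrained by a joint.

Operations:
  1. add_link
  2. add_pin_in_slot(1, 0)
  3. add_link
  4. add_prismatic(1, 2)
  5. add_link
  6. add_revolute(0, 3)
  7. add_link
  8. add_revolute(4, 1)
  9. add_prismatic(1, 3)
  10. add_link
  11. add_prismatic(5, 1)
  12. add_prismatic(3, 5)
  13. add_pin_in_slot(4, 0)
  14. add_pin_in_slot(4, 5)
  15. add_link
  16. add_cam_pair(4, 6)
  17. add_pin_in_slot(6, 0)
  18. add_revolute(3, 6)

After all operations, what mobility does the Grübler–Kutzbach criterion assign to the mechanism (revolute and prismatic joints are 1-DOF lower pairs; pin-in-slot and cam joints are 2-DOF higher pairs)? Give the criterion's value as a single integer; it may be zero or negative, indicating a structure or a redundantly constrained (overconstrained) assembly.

M = -1

ground; <1,0,0>
#1 <2,0,0>
PS:1↔0 J2 <2,0,1>
#2 <3,0,1>
P:1↔2 J1 <3,1,1>
#3 <4,1,1>
R:0↔3 J1 <4,2,1>
#4 <5,2,1>
R:4↔1 J1 <5,3,1>
P:1↔3 J1 <5,4,1>
#5 <6,4,1>
P:5↔1 J1 <6,5,1>
P:3↔5 J1 <6,6,1>
PS:4↔0 J2 <6,6,2>
PS:4↔5 J2 <6,6,3>
#6 <7,6,3>
C:4↔6 J2 <7,6,4>
PS:6↔0 J2 <7,6,5>
R:3↔6 J1 <7,7,5>
3×6 − 2×7 − 1×5 = -1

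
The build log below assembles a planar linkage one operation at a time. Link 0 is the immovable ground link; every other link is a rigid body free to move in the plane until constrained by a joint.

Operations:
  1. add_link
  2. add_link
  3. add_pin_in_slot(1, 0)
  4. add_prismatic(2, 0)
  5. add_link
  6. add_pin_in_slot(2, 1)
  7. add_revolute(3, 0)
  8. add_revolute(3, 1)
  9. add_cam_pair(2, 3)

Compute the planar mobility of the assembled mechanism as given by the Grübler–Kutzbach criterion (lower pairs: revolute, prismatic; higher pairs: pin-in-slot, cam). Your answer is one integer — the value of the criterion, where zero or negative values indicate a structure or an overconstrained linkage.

[1;0;0] (link 0 is ground)
L+ [2;0;0]
L+ [3;0;0]
PS(1,0)∈J2 [3;0;1]
P(2,0)∈J1 [3;1;1]
L+ [4;1;1]
PS(2,1)∈J2 [4;1;2]
R(3,0)∈J1 [4;2;2]
R(3,1)∈J1 [4;3;2]
C(2,3)∈J2 [4;3;3]
mobility = 9 − 6 − 3 = 0

M = 0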